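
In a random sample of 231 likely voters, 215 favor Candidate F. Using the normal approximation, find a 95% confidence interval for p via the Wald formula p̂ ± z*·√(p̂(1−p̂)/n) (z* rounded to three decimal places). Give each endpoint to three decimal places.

With x = 215 successes in n = 231, p̂ = 0.93074.
SE(p̂) = √(0.93074·0.06926/231) = 0.016706.
For 95% confidence, z* = 1.960.
Margin = 1.960·0.016706 = 0.03274.
So the interval runs from 0.898 to 0.963.

(0.898, 0.963)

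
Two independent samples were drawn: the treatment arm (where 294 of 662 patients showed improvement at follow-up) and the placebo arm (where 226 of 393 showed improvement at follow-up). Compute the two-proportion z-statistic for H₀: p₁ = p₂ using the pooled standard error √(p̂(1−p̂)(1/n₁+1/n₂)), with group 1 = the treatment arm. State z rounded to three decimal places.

p̂₁ = 294/662 = 0.44411, p̂₂ = 226/393 = 0.57506.
Pooled p̂ = (294+226)/(662+393) = 520/1055 = 0.49289.
SE = √[p̂(1−p̂)(1/n₁+1/n₂)] = √[0.49289·0.50711·(1/662+1/393)] ≈ 0.031837.
z = (p̂₁ − p̂₂)/SE = (0.44411 − 0.57506)/0.031837 = -0.13095/0.031837 = -4.113.

z = -4.113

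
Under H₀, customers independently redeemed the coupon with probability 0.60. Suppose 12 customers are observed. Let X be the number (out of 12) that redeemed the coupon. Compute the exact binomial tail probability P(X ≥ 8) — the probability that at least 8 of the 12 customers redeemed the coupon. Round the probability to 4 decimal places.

P = 0.4382

X ~ Binomial(n=12, p=0.60).
P(X ≥ 8) = Σ_{j=8}^{12} C(12,j)·0.60^j·0.40^{12−j}.
= 0.212841 + 0.141894 + 0.063852 + 0.017414 + 0.002177 = 0.4382.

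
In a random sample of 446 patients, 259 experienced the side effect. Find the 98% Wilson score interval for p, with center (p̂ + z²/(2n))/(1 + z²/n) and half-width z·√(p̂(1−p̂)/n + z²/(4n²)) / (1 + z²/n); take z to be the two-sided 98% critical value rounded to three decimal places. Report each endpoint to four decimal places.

Here p̂ = 259/446 = 0.58072 and z = 2.326 (z² = 5.410276).
Denominator 1 + z²/n = 1 + 5.410276/446 = 1.012131.
Center = (0.58072 + 0.006065)/1.012131 = 0.57975.
Radicand: p̂(1−p̂)/n + z²/(4n²) = 0.000545930 + 0.000006800 = 0.000552730.
Half-width = 2.326·√0.000552730/1.012131 = 0.05403.
So the interval runs from 0.5257 to 0.6338.

(0.5257, 0.6338)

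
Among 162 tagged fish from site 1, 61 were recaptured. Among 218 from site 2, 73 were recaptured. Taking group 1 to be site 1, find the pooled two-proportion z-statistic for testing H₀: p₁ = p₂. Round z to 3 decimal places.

z = 0.841

p̂₁ = 61/162 = 0.37654, p̂₂ = 73/218 = 0.33486.
Pooled p̂ = (61+73)/(162+218) = 134/380 = 0.35263.
SE = √[p̂(1−p̂)(1/n₁+1/n₂)] = √[0.35263·0.64737·(1/162+1/218)] ≈ 0.049561.
z = (p̂₁ − p̂₂)/SE = (0.37654 − 0.33486)/0.049561 = 0.04168/0.049561 = 0.841.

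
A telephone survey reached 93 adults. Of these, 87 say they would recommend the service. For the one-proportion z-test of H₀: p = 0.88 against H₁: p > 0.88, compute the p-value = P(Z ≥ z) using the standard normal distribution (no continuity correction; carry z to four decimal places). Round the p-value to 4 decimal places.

The sample proportion is 87/93 = 0.93548.
Under H₀, SE = √(p₀(1−p₀)/n) = √(0.88·0.12/93) = √0.001135484 = 0.033697.
Test statistic (full precision, shown to 4 dp): z = (87/93 − 0.88)/SE₀ ≈ 1.6466.
From the standard normal, P(Z ≥ z) = 0.0498.

p-value = 0.0498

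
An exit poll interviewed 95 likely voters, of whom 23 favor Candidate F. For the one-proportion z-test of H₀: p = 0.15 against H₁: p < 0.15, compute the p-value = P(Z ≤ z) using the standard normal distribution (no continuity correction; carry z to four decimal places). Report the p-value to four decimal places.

p-value = 0.9940

The sample proportion is 23/95 = 0.24211.
SE₀ = √(0.15·0.85/95) = 0.036635.
z = (p̂ − p₀)/SE = (23/95 − 0.15)/0.036635 ≈ 2.5141.
From the standard normal, P(Z ≤ z) = 0.9940.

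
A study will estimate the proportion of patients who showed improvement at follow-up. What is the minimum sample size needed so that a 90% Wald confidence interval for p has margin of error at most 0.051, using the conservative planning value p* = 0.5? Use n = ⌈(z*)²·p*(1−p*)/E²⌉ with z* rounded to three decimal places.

n = 261

z* = 1.645 at the 90% level.
p*(1−p*) = 0.2500.
(z*)²·p*(1−p*)/E² = 2.706025·0.2500/0.002601 = 260.095.
Rounding up, n = 261.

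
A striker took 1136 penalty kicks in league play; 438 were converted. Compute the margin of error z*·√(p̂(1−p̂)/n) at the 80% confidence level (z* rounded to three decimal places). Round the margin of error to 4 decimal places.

ME = 0.0185

The sample proportion is 438/1136 = 0.38556.
SE(p̂) = √(0.38556·0.61444/1136) = 0.014441.
The 80% critical value is z* = 1.282.
Margin of error = z*·SE = 1.282 × 0.014441 = 0.0185.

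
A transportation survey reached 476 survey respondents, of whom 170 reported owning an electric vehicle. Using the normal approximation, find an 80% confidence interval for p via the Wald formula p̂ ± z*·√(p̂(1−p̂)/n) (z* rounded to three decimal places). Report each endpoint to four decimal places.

With x = 170 successes in n = 476, p̂ = 0.35714.
Standard error of p̂: √(0.229592/476) = √0.000482336 = 0.021962.
For 80% confidence, z* = 1.282.
Margin of error: 1.282 × 0.021962 = 0.02816.
CI: 0.35714 ± 0.02816 = (0.3290, 0.3853).

(0.3290, 0.3853)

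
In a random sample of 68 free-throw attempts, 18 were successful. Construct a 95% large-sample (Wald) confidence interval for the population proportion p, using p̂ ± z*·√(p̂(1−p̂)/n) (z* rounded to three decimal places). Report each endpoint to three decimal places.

The sample proportion is 18/68 = 0.26471.
SE(p̂) = √(0.26471·0.73529/68) = 0.053501.
For 95% confidence, z* = 1.960.
Margin = 1.960·0.053501 = 0.10486.
So the interval runs from 0.160 to 0.370.

(0.160, 0.370)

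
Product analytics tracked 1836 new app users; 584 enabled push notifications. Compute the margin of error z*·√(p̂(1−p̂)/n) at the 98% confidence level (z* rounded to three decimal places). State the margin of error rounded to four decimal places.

ME = 0.0253

p̂ = 584/1836 = 0.31808.
SE(p̂) = √(0.31808·0.68192/1836) = 0.010869.
The 98% critical value is z* = 2.326.
ME = 2.326·0.010869 = 0.0253.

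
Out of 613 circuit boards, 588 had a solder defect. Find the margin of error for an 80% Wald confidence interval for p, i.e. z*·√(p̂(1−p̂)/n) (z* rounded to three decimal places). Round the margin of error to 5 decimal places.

ME = 0.01024

Sample proportion p̂ = 588/613 = 0.95922.
SE(p̂) = √(0.95922·0.04078/613) = 0.007989.
z* = 1.282 at the 80% level.
So ME = 0.01024.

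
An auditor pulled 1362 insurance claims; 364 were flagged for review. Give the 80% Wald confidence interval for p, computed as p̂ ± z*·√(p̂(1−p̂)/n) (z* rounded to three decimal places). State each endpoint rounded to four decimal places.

(0.2519, 0.2826)

With x = 364 successes in n = 1362, p̂ = 0.26725.
Standard error of p̂: √(0.195829/1362) = √0.000143781 = 0.011991.
The 80% critical value is z* = 1.282.
Margin of error: 1.282 × 0.011991 = 0.01537.
CI: 0.26725 ± 0.01537 = (0.2519, 0.2826).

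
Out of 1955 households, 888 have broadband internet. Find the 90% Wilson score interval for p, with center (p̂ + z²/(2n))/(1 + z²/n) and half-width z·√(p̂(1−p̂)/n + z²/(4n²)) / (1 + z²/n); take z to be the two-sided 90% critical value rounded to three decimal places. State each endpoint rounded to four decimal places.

p̂ = 888/1955 = 0.45422; z = 1.645, so z² = 2.706025.
Denominator 1 + z²/n = 1 + 2.706025/1955 = 1.001384.
Center = (0.45422 + 0.000692)/1.001384 = 0.45428.
Radicand: p̂(1−p̂)/n + z²/(4n²) = 0.000126805 + 0.000000177 = 0.000126982.
Half-width = z·√(radicand)/denom = 1.645·0.011269/1.001384 = 0.01851.
Interval: 0.45428 ± 0.01851 → (0.4358, 0.4728).

(0.4358, 0.4728)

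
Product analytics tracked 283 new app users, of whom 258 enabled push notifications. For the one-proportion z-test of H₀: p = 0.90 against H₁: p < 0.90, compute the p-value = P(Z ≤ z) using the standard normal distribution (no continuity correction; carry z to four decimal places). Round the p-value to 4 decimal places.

With x = 258 successes in n = 283, p̂ = 0.91166.
SE₀ = √(0.90·0.10/283) = 0.017833.
z = (p̂ − p₀)/SE = (258/283 − 0.90)/0.017833 ≈ 0.6539.
p-value = P(Z ≤ z) with z = 0.6539 → 0.7434.

p-value = 0.7434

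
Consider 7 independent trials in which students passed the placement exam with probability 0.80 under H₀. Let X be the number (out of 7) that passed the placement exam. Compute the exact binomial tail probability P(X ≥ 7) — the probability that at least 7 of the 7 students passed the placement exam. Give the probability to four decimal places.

P = 0.2097

X is binomial with n = 7 and p = 0.80.
P(X ≥ 7) = C(7,7)·0.80^7·0.20^0.
= 0.209715 = 0.2097.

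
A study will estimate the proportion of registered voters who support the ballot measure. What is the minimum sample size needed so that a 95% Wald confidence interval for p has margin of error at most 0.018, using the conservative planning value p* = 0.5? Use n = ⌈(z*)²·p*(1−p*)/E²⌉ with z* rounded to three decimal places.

z* = 1.960 at the 95% level.
p*(1−p*) = 0.50·0.50 = 0.2500.
Required n before rounding: 3.841600 × 0.2500 / 0.018² = 2964.198.
Rounding up, n = 2965.

n = 2965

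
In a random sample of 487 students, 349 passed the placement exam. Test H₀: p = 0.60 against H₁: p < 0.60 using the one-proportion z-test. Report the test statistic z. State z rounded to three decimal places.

z = 5.254

The sample proportion is 349/487 = 0.71663.
Under H₀, SE = √(p₀(1−p₀)/n) = √(0.60·0.40/487) = √0.000492813 = 0.022199.
Test statistic: z = 0.11663/0.022199 = 5.254.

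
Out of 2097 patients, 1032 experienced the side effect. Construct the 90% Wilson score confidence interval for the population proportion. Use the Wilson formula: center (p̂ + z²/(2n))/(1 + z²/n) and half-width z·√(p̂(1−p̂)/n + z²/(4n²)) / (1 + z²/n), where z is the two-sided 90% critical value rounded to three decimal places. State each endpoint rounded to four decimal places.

(0.4742, 0.5101)

p̂ = 1032/2097 = 0.49213; z = 1.645, so z² = 2.706025.
1 + z²/n = 1.001290.
Adjusted center: (0.49213 + z²/(2n))/1.001290 = 0.49214.
Radicand: p̂(1−p̂)/n + z²/(4n²) = 0.000119188 + 0.000000154 = 0.000119342.
Half-width = z·√(radicand)/denom = 1.645·0.010924/1.001290 = 0.01795.
Interval: 0.49214 ± 0.01795 → (0.4742, 0.5101).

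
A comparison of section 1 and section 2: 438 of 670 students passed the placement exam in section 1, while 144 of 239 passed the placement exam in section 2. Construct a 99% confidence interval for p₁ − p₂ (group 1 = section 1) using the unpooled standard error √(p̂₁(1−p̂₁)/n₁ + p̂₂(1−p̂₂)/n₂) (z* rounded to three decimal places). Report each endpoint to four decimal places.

p̂₁ = 438/670 = 0.65373, p̂₂ = 144/239 = 0.60251; p̂₁ − p̂₂ = 0.05122.
Unpooled SE = √(p̂₁(1−p̂₁)/n₁ + p̂₂(1−p̂₂)/n₂) = √(0.000337861 + 0.001002057) = 0.036605.
z* = 2.576 at the 99% level. Margin of error = 0.09429.
So the interval runs from -0.0431 to 0.1455.

(-0.0431, 0.1455)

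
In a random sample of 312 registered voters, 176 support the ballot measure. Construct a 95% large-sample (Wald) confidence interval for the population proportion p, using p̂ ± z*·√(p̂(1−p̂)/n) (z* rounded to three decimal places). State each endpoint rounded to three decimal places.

p̂ = 176/312 = 0.56410.
Standard error of p̂: √(0.245891/312) = √0.000788112 = 0.028073.
z* = 1.960 at the 95% level.
Margin of error: 1.960 × 0.028073 = 0.05502.
So the interval runs from 0.509 to 0.619.

(0.509, 0.619)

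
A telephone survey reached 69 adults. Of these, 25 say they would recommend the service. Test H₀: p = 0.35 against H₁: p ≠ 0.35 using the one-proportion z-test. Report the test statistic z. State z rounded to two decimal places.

z = 0.21

p̂ = 25/69 = 0.36232.
SE₀ = √(0.35·0.65/69) = 0.057420.
Test statistic: z = 0.01232/0.057420 = 0.21.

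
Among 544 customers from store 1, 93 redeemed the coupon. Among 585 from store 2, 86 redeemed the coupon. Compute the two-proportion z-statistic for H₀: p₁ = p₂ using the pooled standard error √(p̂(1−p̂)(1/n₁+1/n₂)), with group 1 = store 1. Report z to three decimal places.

z = 1.101

p̂₁ = 93/544 = 0.17096, p̂₂ = 86/585 = 0.14701.
Pooling: p̂ = 179/1129 = 0.15855.
SE = √[p̂(1−p̂)(1/n₁+1/n₂)] = √[0.15855·0.84145·(1/544+1/585)] ≈ 0.021755.
z = (p̂₁ − p̂₂)/SE = (0.17096 − 0.14701)/0.021755 = 0.02395/0.021755 = 1.101.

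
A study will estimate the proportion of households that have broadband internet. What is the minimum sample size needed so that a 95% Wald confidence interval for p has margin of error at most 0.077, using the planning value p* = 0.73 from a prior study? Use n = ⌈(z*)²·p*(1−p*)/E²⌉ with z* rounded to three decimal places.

n = 128

The 95% critical value is z* = 1.960.
p*(1−p*) = 0.1971.
Required n before rounding: 3.841600 × 0.1971 / 0.077² = 127.708.
Rounding up, n = 128.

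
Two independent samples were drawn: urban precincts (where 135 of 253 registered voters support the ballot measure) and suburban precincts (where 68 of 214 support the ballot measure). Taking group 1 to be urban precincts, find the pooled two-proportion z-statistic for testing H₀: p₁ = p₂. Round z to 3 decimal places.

z = 4.688

p̂₁ = 135/253 = 0.53360, p̂₂ = 68/214 = 0.31776.
Pooling: p̂ = 203/467 = 0.43469.
SE = √[p̂(1−p̂)(1/n₁+1/n₂)] = √[0.43469·0.56531·(1/253+1/214)] ≈ 0.046039.
z = 0.21584/0.046039 = 4.688.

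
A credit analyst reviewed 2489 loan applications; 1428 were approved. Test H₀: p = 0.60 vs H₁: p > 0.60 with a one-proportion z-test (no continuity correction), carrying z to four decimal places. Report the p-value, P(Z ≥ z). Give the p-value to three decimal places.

The sample proportion is 1428/2489 = 0.57372.
Under H₀, SE = √(p₀(1−p₀)/n) = √(0.60·0.40/2489) = √0.000096424 = 0.009820.
z = (p̂ − p₀)/SE = (1428/2489 − 0.60)/0.009820 ≈ -2.6758.
p-value = P(Z ≥ z) with z = -2.6758 → 0.996.

p-value = 0.996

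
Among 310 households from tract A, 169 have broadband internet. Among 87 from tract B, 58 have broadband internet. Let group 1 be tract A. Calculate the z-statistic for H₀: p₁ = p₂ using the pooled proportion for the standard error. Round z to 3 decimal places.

Sample proportions: p̂₁ = 169/310 = 0.54516 and p̂₂ = 58/87 = 0.66667.
Pooling: p̂ = 227/397 = 0.57179.
SE = √[p̂(1−p̂)(1/n₁+1/n₂)] = √[0.57179·0.42821·(1/310+1/87)] ≈ 0.060035.
z = (p̂₁ − p̂₂)/SE = (0.54516 − 0.66667)/0.060035 = -0.12151/0.060035 = -2.024.

z = -2.024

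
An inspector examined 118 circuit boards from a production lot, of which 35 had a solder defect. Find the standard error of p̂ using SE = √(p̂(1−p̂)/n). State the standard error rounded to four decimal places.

With x = 35 successes in n = 118, p̂ = 0.29661.
p̂(1−p̂) = 0.208633.
SE = √(0.208633/118) = 0.0420.

SE = 0.0420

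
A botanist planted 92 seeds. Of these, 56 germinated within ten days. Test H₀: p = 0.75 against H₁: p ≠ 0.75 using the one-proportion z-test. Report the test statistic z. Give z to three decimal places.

z = -3.130

Sample proportion p̂ = 56/92 = 0.60870.
Null standard error: √(0.75·0.25/92) = √0.002038043 = 0.045145.
z = (p̂ − p₀)/SE = (0.60870 − 0.75)/0.045145 = -3.130.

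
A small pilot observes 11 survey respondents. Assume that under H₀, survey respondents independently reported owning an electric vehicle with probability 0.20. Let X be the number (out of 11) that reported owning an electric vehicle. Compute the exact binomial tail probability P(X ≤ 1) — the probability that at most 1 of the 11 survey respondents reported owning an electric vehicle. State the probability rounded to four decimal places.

P = 0.3221

X is binomial with n = 11 and p = 0.20.
P(X ≤ 1) = C(11,0)·0.20^0·0.80^11 + C(11,1)·0.20^1·0.80^10.
= 0.085899 + 0.236223 = 0.3221.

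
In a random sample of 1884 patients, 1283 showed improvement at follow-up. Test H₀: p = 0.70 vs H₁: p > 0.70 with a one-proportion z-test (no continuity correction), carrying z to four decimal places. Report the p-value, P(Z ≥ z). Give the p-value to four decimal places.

p̂ = 1283/1884 = 0.68100.
Under H₀, SE = √(p₀(1−p₀)/n) = √(0.70·0.30/1884) = √0.000111465 = 0.010558.
Test statistic (full precision, shown to 4 dp): z = (1283/1884 − 0.70)/SE₀ ≈ -1.7998.
From the standard normal, P(Z ≥ z) = 0.9641.

p-value = 0.9641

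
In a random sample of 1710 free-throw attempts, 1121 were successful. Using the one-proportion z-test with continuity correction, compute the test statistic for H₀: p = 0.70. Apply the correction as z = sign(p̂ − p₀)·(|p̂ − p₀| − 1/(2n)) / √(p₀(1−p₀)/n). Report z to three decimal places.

The sample proportion is 1121/1710 = 0.65556. p̂ − p₀ = -0.044444.
1/(2n) = 0.000292.
Corrected numerator: |-0.044444| − 0.000292 = 0.044152.
Under H₀, SE = √(p₀(1−p₀)/n) = √(0.70·0.30/1710) = √0.000122807 = 0.011082.
z = (−)0.044152/0.011082 = -3.984.

z = -3.984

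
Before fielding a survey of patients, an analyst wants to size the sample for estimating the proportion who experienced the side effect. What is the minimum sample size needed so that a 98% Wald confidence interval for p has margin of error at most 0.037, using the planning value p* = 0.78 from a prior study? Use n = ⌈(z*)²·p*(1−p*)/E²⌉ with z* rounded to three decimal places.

For 98% confidence, z* = 2.326.
p*(1−p*) = 0.1716.
Required n before rounding: 5.410276 × 0.1716 / 0.037² = 678.162.
Rounding up, n = 679.

n = 679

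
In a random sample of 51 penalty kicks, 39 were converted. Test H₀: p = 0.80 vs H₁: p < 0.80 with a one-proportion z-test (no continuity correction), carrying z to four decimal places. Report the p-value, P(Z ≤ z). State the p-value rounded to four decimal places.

p-value = 0.2643

Sample proportion p̂ = 39/51 = 0.76471.
Under H₀, SE = √(p₀(1−p₀)/n) = √(0.80·0.20/51) = √0.003137255 = 0.056011.
z = (p̂ − p₀)/SE = (39/51 − 0.80)/0.056011 ≈ -0.6301.
p-value = P(Z ≤ z) with z = -0.6301 → 0.2643.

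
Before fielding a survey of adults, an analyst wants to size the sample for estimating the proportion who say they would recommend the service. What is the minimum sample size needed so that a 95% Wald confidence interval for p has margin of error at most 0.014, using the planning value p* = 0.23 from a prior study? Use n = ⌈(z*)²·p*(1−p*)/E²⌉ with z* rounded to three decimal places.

n = 3472

The 95% critical value is z* = 1.960.
p*(1−p*) = 0.23·0.77 = 0.1771.
(z*)²·p*(1−p*)/E² = 3.841600·0.1771/0.000196 = 3471.160.
⌈3471.160⌉ = 3472.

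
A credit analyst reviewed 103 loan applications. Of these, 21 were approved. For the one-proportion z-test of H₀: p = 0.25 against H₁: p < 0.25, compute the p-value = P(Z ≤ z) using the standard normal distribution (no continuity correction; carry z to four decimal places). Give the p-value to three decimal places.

p-value = 0.140

The sample proportion is 21/103 = 0.20388.
Null standard error: √(0.25·0.75/103) = √0.001820388 = 0.042666.
Test statistic (full precision, shown to 4 dp): z = (21/103 − 0.25)/SE₀ ≈ -1.0809.
From the standard normal, P(Z ≤ z) = 0.140.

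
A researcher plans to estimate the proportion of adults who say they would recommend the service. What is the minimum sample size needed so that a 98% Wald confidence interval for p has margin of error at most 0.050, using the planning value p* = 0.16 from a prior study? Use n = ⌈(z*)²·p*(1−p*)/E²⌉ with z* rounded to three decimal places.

For 98% confidence, z* = 2.326.
p*(1−p*) = 0.16·0.84 = 0.1344.
Required n before rounding: 5.410276 × 0.1344 / 0.050² = 290.856.
Rounding up, n = 291.

n = 291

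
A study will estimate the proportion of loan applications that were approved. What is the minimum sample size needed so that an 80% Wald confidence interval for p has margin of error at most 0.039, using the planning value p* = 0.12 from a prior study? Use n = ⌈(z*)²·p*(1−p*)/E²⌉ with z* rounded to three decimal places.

n = 115

For 80% confidence, z* = 1.282.
p*(1−p*) = 0.1056.
Required n before rounding: 1.643524 × 0.1056 / 0.039² = 114.107.
Rounding up, n = 115.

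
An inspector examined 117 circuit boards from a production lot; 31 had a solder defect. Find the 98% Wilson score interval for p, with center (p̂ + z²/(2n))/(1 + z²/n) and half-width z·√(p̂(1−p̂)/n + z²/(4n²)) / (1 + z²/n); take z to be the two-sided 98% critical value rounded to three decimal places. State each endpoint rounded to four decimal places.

(0.1820, 0.3687)

p̂ = 31/117 = 0.26496; z = 2.326, so z² = 5.410276.
Denominator 1 + z²/n = 1 + 5.410276/117 = 1.046242.
Adjusted center: (0.26496 + z²/(2n))/1.046242 = 0.27535.
Radicand: p̂(1−p̂)/n + z²/(4n²) = 0.001664572 + 0.000098807 = 0.001763379.
Half-width = z·√(radicand)/denom = 2.326·0.041993/1.046242 = 0.09336.
CI: 0.27535 ± 0.09336 = (0.1820, 0.3687).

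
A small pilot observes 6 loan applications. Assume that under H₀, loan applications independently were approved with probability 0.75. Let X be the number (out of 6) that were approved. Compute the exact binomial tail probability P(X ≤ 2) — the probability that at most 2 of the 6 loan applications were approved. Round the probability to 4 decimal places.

P = 0.0376

X is binomial with n = 6 and p = 0.75.
P(X ≤ 2) = C(6,0)·0.75^0·0.25^6 + C(6,1)·0.75^1·0.25^5 + C(6,2)·0.75^2·0.25^4.
= 0.000244 + 0.004395 + 0.032959 = 0.0376.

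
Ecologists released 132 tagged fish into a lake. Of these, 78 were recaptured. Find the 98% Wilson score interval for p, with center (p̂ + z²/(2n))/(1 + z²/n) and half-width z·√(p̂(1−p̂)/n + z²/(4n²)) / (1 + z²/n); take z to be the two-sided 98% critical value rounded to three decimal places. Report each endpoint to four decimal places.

p̂ = 78/132 = 0.59091; z = 2.326, so z² = 5.410276.
Denominator 1 + z²/n = 1 + 5.410276/132 = 1.040987.
Center = (0.59091 + 0.020493)/1.040987 = 0.58733.
Radicand: p̂(1−p̂)/n + z²/(4n²) = 0.001831330 + 0.000077627 = 0.001908957.
Half-width = 2.326·√0.001908957/1.040987 = 0.09763.
CI: 0.58733 ± 0.09763 = (0.4897, 0.6850).

(0.4897, 0.6850)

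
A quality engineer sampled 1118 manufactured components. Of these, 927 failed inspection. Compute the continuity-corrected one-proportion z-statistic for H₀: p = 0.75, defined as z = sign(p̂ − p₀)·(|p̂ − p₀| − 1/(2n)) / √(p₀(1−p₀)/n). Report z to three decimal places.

The sample proportion is 927/1118 = 0.82916. p̂ − p₀ = 0.079159.
1/(2n) = 0.000447.
Corrected numerator: |0.079159| − 0.000447 = 0.078712.
SE₀ = √(0.75·0.25/1118) = 0.012950.
z = +0.078712/0.012950 = 6.078.

z = 6.078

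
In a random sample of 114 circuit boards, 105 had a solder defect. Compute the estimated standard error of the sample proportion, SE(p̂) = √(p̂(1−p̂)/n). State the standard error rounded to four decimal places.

SE = 0.0253

The sample proportion is 105/114 = 0.92105.
p̂(1−p̂) = 0.072717.
Dividing by n and taking the root: √0.000637868 = 0.0253.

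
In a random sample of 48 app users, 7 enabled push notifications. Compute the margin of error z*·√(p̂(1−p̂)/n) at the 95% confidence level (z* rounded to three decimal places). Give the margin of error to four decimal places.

With x = 7 successes in n = 48, p̂ = 0.14583.
SE = √(p̂(1−p̂)/n) = √(0.124566/48) = 0.050942.
For 95% confidence, z* = 1.960.
Margin of error = z*·SE = 1.960 × 0.050942 = 0.0998.

ME = 0.0998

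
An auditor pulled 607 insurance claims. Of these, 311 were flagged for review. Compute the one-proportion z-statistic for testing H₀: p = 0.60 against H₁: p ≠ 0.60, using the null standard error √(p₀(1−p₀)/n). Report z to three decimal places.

z = -4.408

Sample proportion p̂ = 311/607 = 0.51236.
SE₀ = √(0.60·0.40/607) = 0.019884.
Test statistic: z = -0.08764/0.019884 = -4.408.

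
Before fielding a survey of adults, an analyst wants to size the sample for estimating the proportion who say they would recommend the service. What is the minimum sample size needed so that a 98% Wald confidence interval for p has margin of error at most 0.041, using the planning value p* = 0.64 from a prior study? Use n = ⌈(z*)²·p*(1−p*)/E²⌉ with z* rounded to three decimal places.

n = 742

For 98% confidence, z* = 2.326.
p*(1−p*) = 0.64·0.36 = 0.2304.
(z*)²·p*(1−p*)/E² = 5.410276·0.2304/0.001681 = 741.539.
⌈741.539⌉ = 742.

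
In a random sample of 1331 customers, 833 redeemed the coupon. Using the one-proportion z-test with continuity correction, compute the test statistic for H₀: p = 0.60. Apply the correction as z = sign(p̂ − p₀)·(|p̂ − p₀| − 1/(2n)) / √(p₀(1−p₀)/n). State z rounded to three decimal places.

z = 1.897

Sample proportion p̂ = 833/1331 = 0.62585. p̂ − p₀ = 0.025845.
1/(2n) = 0.000376.
Corrected numerator: |0.025845| − 0.000376 = 0.025469.
Under H₀, SE = √(p₀(1−p₀)/n) = √(0.60·0.40/1331) = √0.000180316 = 0.013428.
z = (+)0.025469/0.013428 = 1.897.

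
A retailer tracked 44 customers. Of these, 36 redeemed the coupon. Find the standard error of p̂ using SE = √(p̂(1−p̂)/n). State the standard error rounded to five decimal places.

SE = 0.05815

With x = 36 successes in n = 44, p̂ = 0.81818.
p̂(1−p̂) = 0.148761.
SE = √(0.148761/44) = √0.003380932 = 0.05815.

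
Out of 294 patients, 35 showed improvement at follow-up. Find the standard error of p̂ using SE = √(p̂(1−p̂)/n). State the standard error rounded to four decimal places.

SE = 0.0189

The sample proportion is 35/294 = 0.11905.
p̂(1−p̂) = 0.104877.
Dividing by n and taking the root: √0.000356724 = 0.0189.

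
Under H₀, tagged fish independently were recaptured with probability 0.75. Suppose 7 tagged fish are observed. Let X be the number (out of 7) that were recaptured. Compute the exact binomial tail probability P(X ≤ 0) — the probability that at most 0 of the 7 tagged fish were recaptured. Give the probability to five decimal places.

X is binomial with n = 7 and p = 0.75.
P(X ≤ 0) = C(7,0)·0.75^0·0.25^7.
= 0.000061 = 0.00006.

P = 0.00006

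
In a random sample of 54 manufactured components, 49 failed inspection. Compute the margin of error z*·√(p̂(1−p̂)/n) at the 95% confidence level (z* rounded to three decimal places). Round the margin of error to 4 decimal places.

p̂ = 49/54 = 0.90741.
SE = √(p̂(1−p̂)/n) = √(0.084019/54) = 0.039445.
z* = 1.960 at the 95% level.
So ME = 0.0773.

ME = 0.0773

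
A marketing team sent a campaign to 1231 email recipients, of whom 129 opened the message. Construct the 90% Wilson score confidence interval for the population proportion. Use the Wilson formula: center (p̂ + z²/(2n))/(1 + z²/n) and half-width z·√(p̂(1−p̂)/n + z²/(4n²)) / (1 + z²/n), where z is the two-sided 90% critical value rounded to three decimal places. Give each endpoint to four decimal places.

(0.0913, 0.1200)

Here p̂ = 129/1231 = 0.10479 and z = 1.645 (z² = 2.706025).
1 + z²/n = 1.002198.
Center = (0.10479 + 0.001099)/1.002198 = 0.10566.
Radicand: p̂(1−p̂)/n + z²/(4n²) = 0.000076207 + 0.000000446 = 0.000076653.
Half-width = 1.645·√0.000076653/1.002198 = 0.01437.
CI: 0.10566 ± 0.01437 = (0.0913, 0.1200).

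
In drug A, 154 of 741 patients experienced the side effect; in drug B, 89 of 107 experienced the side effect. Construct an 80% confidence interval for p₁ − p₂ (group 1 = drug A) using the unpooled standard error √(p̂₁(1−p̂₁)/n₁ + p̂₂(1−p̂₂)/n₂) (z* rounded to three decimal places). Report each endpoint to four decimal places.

(-0.6741, -0.5738)

p̂₁ = 154/741 = 0.20783, p̂₂ = 89/107 = 0.83178; p̂₁ − p̂₂ = -0.62395.
SE = √(0.000222180 + 0.001307709) = √0.001529889 = 0.039114.
z* = 1.282 at the 80% level. Margin = 1.282·0.039114 = 0.05014.
CI: -0.62395 ± 0.05014 = (-0.6741, -0.5738).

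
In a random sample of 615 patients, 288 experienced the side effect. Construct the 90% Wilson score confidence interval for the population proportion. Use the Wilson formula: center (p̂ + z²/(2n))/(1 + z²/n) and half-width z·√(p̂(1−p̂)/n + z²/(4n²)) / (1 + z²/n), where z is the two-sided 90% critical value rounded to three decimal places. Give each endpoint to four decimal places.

(0.4354, 0.5015)

Here p̂ = 288/615 = 0.46829 and z = 1.645 (z² = 2.706025).
Denominator 1 + z²/n = 1 + 2.706025/615 = 1.004400.
Center = (0.46829 + 0.002200)/1.004400 = 0.46843.
Radicand: p̂(1−p̂)/n + z²/(4n²) = 0.000404869 + 0.000001789 = 0.000406658.
Half-width = 1.645·√0.000406658/1.004400 = 0.03303.
CI: 0.46843 ± 0.03303 = (0.4354, 0.5015).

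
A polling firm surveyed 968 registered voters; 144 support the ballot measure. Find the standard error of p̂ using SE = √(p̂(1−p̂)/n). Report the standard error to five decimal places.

SE = 0.01144

With x = 144 successes in n = 968, p̂ = 0.14876.
p̂(1−p̂) = 0.126630.
SE = √(0.126630/968) = √0.000130816 = 0.01144.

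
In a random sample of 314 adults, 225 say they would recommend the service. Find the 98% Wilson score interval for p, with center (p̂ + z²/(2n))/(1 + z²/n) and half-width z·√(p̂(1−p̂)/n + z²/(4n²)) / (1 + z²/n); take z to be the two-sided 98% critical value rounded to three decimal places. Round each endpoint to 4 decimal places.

Here p̂ = 225/314 = 0.71656 and z = 2.326 (z² = 5.410276).
1 + z²/n = 1.017230.
Adjusted center: (0.71656 + z²/(2n))/1.017230 = 0.71289.
Radicand: p̂(1−p̂)/n + z²/(4n²) = 0.000646820 + 0.000013718 = 0.000660538.
Half-width = z·√(radicand)/denom = 2.326·0.025701/1.017230 = 0.05877.
CI: 0.71289 ± 0.05877 = (0.6541, 0.7717).

(0.6541, 0.7717)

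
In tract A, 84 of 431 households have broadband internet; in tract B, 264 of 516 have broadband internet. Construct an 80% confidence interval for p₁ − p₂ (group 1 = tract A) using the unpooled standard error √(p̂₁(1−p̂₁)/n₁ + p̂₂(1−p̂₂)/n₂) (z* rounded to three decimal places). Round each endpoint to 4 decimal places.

(-0.3541, -0.2794)

p̂₁ = 84/431 = 0.19490, p̂₂ = 264/516 = 0.51163; p̂₁ − p̂₂ = -0.31673.
Unpooled SE = √(p̂₁(1−p̂₁)/n₁ + p̂₂(1−p̂₂)/n₂) = √(0.000364063 + 0.000484234) = 0.029126.
For 80% confidence, z* = 1.282. Margin = 1.282·0.029126 = 0.03734.
CI: -0.31673 ± 0.03734 = (-0.3541, -0.2794).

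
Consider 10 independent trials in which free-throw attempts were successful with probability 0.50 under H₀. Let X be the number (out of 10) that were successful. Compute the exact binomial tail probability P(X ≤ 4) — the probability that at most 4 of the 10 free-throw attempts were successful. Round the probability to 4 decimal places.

X ~ Binomial(n=10, p=0.50).
P(X ≤ 4) = Σ_{j=0}^{4} C(10,j)·0.50^j·0.50^{10−j}.
= 0.000977 + 0.009766 + 0.043945 + 0.117188 + 0.205078 = 0.3770.

P = 0.3770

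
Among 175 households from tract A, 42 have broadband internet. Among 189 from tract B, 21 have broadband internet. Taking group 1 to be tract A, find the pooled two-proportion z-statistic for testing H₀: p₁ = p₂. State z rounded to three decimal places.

z = 3.248

Sample proportions: p̂₁ = 42/175 = 0.24000 and p̂₂ = 21/189 = 0.11111.
Pooling: p̂ = 63/364 = 0.17308.
Pooled SE = √[0.1431213·0.01100529] ≈ 0.039687.
z = 0.12889/0.039687 = 3.248.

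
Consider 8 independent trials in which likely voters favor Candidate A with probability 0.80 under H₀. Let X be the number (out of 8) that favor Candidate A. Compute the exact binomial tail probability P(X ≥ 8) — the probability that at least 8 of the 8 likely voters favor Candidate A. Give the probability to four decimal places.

P = 0.1678

X ~ Binomial(n=8, p=0.80).
P(X ≥ 8) = C(8,8)·0.80^8·0.20^0.
= 0.167772 = 0.1678.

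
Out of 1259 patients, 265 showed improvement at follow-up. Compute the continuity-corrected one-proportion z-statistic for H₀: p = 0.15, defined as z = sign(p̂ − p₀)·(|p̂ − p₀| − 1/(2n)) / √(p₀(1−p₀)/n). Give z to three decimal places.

p̂ = 265/1259 = 0.21048. p̂ − p₀ = 0.060485.
1/(2n) = 0.000397.
Corrected numerator: |0.060485| − 0.000397 = 0.060088.
Under H₀, SE = √(p₀(1−p₀)/n) = √(0.15·0.85/1259) = √0.000101271 = 0.010063.
z = +0.060088/0.010063 = 5.971.

z = 5.971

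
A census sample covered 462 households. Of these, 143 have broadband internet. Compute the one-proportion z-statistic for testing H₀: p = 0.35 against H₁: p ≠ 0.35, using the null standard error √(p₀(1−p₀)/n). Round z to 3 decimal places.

z = -1.824

With x = 143 successes in n = 462, p̂ = 0.30952.
Null standard error: √(0.35·0.65/462) = √0.000492424 = 0.022191.
Test statistic: z = -0.04048/0.022191 = -1.824.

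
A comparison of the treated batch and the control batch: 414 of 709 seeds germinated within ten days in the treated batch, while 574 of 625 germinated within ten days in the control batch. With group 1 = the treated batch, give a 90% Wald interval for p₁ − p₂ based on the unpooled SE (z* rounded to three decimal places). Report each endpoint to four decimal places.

p̂₁ = 0.58392, p̂₂ = 0.91840, so the observed difference is -0.33448.
SE = √(0.000342676 + 0.000119906) = √0.000462582 = 0.021508.
z* = 1.645 at the 90% level. Margin of error = 0.03538.
CI: -0.33448 ± 0.03538 = (-0.3699, -0.2991).

(-0.3699, -0.2991)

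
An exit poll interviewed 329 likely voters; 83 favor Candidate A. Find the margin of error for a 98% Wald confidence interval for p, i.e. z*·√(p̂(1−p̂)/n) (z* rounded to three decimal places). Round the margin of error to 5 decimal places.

With x = 83 successes in n = 329, p̂ = 0.25228.
SE = √(p̂(1−p̂)/n) = √(0.188635/329) = 0.023945.
z* = 2.326 at the 98% level.
ME = 2.326·0.023945 = 0.05570.

ME = 0.05570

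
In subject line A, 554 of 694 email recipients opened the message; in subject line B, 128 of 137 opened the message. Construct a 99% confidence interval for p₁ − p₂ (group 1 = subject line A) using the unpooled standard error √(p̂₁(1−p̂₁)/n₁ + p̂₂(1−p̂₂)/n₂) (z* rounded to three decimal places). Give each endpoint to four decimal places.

p̂₁ = 554/694 = 0.79827, p̂₂ = 128/137 = 0.93431; p̂₁ − p̂₂ = -0.13604.
SE = √(0.000232038 + 0.000448013) = √0.000680051 = 0.026078.
For 99% confidence, z* = 2.576. Margin = 2.576·0.026078 = 0.06718.
CI: -0.13604 ± 0.06718 = (-0.2032, -0.0689).

(-0.2032, -0.0689)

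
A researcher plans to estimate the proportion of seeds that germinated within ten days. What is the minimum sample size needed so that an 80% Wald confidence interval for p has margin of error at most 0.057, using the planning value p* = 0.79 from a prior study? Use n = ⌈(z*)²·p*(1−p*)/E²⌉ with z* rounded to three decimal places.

For 80% confidence, z* = 1.282.
p*(1−p*) = 0.1659.
Required n before rounding: 1.643524 × 0.1659 / 0.057² = 83.921.
⌈83.921⌉ = 84.

n = 84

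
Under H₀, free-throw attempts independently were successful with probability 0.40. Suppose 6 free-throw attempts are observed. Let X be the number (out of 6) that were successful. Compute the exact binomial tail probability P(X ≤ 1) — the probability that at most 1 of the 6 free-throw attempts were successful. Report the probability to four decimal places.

X ~ Binomial(n=6, p=0.40).
P(X ≤ 1) = C(6,0)·0.40^0·0.60^6 + C(6,1)·0.40^1·0.60^5.
= 0.046656 + 0.186624 = 0.2333.

P = 0.2333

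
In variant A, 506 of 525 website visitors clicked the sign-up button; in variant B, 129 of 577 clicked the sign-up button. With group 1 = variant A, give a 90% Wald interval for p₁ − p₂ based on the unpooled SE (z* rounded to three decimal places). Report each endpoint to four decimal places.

(0.7087, 0.7718)

p̂₁ = 506/525 = 0.96381, p̂₂ = 129/577 = 0.22357; p̂₁ − p̂₂ = 0.74024.
SE = √(0.000066439 + 0.000300843) = √0.000367282 = 0.019165.
For 90% confidence, z* = 1.645. Margin of error = 0.03153.
So the interval runs from 0.7087 to 0.7718.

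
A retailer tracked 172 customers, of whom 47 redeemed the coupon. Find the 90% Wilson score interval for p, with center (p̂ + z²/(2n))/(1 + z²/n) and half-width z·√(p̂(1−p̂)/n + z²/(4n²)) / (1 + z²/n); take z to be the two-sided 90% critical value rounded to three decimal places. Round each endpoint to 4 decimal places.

(0.2212, 0.3323)

p̂ = 47/172 = 0.27326; z = 1.645, so z² = 2.706025.
1 + z²/n = 1.015733.
Adjusted center: (0.27326 + z²/(2n))/1.015733 = 0.27677.
Radicand: p̂(1−p̂)/n + z²/(4n²) = 0.001154576 + 0.000022867 = 0.001177443.
Half-width = 1.645·√0.001177443/1.015733 = 0.05557.
CI: 0.27677 ± 0.05557 = (0.2212, 0.3323).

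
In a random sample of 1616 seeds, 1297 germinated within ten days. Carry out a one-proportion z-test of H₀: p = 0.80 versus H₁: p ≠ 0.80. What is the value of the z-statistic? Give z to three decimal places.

With x = 1297 successes in n = 1616, p̂ = 0.80260.
Null standard error: √(0.80·0.20/1616) = √0.000099010 = 0.009950.
Test statistic: z = 0.00260/0.009950 = 0.261.

z = 0.261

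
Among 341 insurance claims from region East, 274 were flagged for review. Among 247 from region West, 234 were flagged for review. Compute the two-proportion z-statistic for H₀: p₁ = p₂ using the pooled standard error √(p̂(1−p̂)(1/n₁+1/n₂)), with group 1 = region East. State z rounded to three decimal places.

z = -5.022

Sample proportions: p̂₁ = 274/341 = 0.80352 and p̂₂ = 234/247 = 0.94737.
Pooling: p̂ = 508/588 = 0.86395.
Pooled SE = √[0.1175436·0.00698113] ≈ 0.028646.
z = (p̂₁ − p̂₂)/SE = (0.80352 − 0.94737)/0.028646 = -0.14385/0.028646 = -5.022.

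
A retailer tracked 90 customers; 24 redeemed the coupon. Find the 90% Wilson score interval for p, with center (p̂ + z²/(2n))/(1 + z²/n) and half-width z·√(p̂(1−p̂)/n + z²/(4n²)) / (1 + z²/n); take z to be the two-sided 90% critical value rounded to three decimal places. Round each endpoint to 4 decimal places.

(0.1976, 0.3493)

p̂ = 24/90 = 0.26667; z = 1.645, so z² = 2.706025.
Denominator 1 + z²/n = 1 + 2.706025/90 = 1.030067.
Adjusted center: (0.26667 + z²/(2n))/1.030067 = 0.27348.
Radicand: p̂(1−p̂)/n + z²/(4n²) = 0.002172840 + 0.000083519 = 0.002256359.
Half-width = 1.645·√0.002256359/1.030067 = 0.07586.
CI: 0.27348 ± 0.07586 = (0.1976, 0.3493).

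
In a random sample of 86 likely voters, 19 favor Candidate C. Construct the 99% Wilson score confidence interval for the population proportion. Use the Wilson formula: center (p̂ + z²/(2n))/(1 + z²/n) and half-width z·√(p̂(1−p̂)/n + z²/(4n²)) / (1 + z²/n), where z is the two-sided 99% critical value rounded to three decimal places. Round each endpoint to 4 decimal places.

Here p̂ = 19/86 = 0.22093 and z = 2.576 (z² = 6.635776).
Denominator 1 + z²/n = 1 + 6.635776/86 = 1.077160.
Adjusted center: (0.22093 + z²/(2n))/1.077160 = 0.24092.
Radicand: p̂(1−p̂)/n + z²/(4n²) = 0.002001396 + 0.000224303 = 0.002225699.
Half-width = z·√(radicand)/denom = 2.576·0.047177/1.077160 = 0.11282.
Interval: 0.24092 ± 0.11282 → (0.1281, 0.3537).

(0.1281, 0.3537)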